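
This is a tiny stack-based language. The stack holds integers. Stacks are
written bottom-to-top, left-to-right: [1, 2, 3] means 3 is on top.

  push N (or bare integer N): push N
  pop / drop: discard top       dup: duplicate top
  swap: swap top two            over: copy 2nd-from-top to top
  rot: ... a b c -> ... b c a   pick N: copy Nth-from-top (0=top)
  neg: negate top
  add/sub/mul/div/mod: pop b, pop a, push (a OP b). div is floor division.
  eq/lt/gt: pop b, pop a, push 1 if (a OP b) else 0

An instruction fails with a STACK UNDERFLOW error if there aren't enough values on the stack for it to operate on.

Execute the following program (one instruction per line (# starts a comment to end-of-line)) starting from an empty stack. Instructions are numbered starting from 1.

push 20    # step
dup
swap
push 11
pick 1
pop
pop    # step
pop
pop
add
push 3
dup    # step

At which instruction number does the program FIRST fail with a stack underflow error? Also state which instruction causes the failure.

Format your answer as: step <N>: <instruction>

Answer: step 10: add

Derivation:
Step 1 ('push 20'): stack = [20], depth = 1
Step 2 ('dup'): stack = [20, 20], depth = 2
Step 3 ('swap'): stack = [20, 20], depth = 2
Step 4 ('push 11'): stack = [20, 20, 11], depth = 3
Step 5 ('pick 1'): stack = [20, 20, 11, 20], depth = 4
Step 6 ('pop'): stack = [20, 20, 11], depth = 3
Step 7 ('pop'): stack = [20, 20], depth = 2
Step 8 ('pop'): stack = [20], depth = 1
Step 9 ('pop'): stack = [], depth = 0
Step 10 ('add'): needs 2 value(s) but depth is 0 — STACK UNDERFLOW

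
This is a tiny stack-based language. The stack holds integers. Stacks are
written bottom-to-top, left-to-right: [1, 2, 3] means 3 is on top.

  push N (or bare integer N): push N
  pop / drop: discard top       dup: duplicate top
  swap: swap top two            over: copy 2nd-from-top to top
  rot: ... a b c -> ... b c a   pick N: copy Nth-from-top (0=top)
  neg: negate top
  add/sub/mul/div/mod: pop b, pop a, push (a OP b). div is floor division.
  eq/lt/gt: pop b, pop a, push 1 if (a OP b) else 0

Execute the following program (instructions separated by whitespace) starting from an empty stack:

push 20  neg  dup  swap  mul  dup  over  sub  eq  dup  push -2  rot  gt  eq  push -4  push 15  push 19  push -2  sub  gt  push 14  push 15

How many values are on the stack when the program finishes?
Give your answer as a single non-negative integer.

After 'push 20': stack = [20] (depth 1)
After 'neg': stack = [-20] (depth 1)
After 'dup': stack = [-20, -20] (depth 2)
After 'swap': stack = [-20, -20] (depth 2)
After 'mul': stack = [400] (depth 1)
After 'dup': stack = [400, 400] (depth 2)
After 'over': stack = [400, 400, 400] (depth 3)
After 'sub': stack = [400, 0] (depth 2)
After 'eq': stack = [0] (depth 1)
After 'dup': stack = [0, 0] (depth 2)
  ...
After 'gt': stack = [0, 0] (depth 2)
After 'eq': stack = [1] (depth 1)
After 'push -4': stack = [1, -4] (depth 2)
After 'push 15': stack = [1, -4, 15] (depth 3)
After 'push 19': stack = [1, -4, 15, 19] (depth 4)
After 'push -2': stack = [1, -4, 15, 19, -2] (depth 5)
After 'sub': stack = [1, -4, 15, 21] (depth 4)
After 'gt': stack = [1, -4, 0] (depth 3)
After 'push 14': stack = [1, -4, 0, 14] (depth 4)
After 'push 15': stack = [1, -4, 0, 14, 15] (depth 5)

Answer: 5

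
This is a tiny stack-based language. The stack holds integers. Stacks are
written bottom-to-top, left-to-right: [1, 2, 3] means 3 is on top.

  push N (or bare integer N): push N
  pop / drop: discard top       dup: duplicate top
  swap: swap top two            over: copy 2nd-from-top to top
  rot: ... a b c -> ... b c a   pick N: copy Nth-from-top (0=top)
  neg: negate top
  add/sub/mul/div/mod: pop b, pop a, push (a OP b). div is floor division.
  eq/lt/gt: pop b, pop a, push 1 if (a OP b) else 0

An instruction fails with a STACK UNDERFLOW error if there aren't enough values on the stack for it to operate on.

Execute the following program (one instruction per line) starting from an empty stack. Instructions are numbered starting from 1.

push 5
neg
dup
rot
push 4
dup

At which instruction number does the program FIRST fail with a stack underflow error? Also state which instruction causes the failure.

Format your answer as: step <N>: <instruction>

Answer: step 4: rot

Derivation:
Step 1 ('push 5'): stack = [5], depth = 1
Step 2 ('neg'): stack = [-5], depth = 1
Step 3 ('dup'): stack = [-5, -5], depth = 2
Step 4 ('rot'): needs 3 value(s) but depth is 2 — STACK UNDERFLOW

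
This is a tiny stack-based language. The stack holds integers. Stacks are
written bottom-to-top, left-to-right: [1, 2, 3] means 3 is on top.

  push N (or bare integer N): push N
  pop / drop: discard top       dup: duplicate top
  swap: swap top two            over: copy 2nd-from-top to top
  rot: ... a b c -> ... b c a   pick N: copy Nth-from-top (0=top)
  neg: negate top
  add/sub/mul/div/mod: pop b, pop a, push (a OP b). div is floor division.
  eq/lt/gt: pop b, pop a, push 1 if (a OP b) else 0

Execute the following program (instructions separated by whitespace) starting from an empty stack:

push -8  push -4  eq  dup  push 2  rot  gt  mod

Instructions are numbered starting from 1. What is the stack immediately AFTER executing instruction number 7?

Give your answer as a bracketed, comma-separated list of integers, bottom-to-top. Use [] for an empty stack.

Step 1 ('push -8'): [-8]
Step 2 ('push -4'): [-8, -4]
Step 3 ('eq'): [0]
Step 4 ('dup'): [0, 0]
Step 5 ('push 2'): [0, 0, 2]
Step 6 ('rot'): [0, 2, 0]
Step 7 ('gt'): [0, 1]

Answer: [0, 1]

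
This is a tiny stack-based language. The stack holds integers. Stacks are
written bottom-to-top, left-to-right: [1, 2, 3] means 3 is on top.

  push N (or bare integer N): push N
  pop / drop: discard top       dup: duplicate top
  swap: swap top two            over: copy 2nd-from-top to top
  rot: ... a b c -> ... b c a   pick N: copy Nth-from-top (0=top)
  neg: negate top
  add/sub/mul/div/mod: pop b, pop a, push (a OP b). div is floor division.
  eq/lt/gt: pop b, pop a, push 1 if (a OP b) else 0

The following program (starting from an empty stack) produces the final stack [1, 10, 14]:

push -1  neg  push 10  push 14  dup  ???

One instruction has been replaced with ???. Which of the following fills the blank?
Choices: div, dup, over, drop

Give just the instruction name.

Answer: drop

Derivation:
Stack before ???: [1, 10, 14, 14]
Stack after ???:  [1, 10, 14]
Checking each choice:
  div: produces [1, 10, 1]
  dup: produces [1, 10, 14, 14, 14]
  over: produces [1, 10, 14, 14, 14]
  drop: MATCH


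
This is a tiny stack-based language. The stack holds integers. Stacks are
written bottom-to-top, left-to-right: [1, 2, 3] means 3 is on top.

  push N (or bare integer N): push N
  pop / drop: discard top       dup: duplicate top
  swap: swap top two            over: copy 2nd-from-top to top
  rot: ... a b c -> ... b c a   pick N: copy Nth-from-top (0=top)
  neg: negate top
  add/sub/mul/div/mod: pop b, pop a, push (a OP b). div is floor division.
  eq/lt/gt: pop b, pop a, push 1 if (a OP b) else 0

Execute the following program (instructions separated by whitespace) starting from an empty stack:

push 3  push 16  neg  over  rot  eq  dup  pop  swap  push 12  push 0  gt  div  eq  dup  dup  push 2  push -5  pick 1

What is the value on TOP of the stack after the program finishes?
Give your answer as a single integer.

Answer: 2

Derivation:
After 'push 3': [3]
After 'push 16': [3, 16]
After 'neg': [3, -16]
After 'over': [3, -16, 3]
After 'rot': [-16, 3, 3]
After 'eq': [-16, 1]
After 'dup': [-16, 1, 1]
After 'pop': [-16, 1]
After 'swap': [1, -16]
After 'push 12': [1, -16, 12]
After 'push 0': [1, -16, 12, 0]
After 'gt': [1, -16, 1]
After 'div': [1, -16]
After 'eq': [0]
After 'dup': [0, 0]
After 'dup': [0, 0, 0]
After 'push 2': [0, 0, 0, 2]
After 'push -5': [0, 0, 0, 2, -5]
After 'pick 1': [0, 0, 0, 2, -5, 2]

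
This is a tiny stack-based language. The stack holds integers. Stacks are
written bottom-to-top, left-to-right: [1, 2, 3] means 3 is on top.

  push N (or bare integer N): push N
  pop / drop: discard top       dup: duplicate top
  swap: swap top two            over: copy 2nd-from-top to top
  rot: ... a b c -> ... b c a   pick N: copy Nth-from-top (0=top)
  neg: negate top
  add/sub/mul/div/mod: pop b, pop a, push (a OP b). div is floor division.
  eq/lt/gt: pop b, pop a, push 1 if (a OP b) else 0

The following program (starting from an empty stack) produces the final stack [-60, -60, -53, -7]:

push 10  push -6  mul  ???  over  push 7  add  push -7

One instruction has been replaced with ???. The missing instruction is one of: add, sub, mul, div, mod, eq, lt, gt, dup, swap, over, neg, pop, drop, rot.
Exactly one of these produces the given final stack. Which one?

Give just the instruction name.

Stack before ???: [-60]
Stack after ???:  [-60, -60]
The instruction that transforms [-60] -> [-60, -60] is: dup

Answer: dup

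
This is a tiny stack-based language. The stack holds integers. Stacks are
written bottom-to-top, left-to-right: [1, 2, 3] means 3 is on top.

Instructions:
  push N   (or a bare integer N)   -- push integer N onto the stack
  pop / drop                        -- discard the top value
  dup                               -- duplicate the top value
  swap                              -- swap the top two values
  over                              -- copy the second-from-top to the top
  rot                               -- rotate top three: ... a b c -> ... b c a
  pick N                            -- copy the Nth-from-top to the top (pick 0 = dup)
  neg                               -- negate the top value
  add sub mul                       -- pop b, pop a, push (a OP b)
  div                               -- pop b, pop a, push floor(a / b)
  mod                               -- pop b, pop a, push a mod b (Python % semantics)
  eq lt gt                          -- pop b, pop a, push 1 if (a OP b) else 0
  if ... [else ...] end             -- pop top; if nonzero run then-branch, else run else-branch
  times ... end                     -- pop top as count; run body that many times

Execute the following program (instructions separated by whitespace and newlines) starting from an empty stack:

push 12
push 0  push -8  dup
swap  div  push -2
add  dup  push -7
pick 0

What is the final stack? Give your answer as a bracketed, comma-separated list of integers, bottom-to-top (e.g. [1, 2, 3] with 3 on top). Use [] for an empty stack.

Answer: [12, 0, -1, -1, -7, -7]

Derivation:
After 'push 12': [12]
After 'push 0': [12, 0]
After 'push -8': [12, 0, -8]
After 'dup': [12, 0, -8, -8]
After 'swap': [12, 0, -8, -8]
After 'div': [12, 0, 1]
After 'push -2': [12, 0, 1, -2]
After 'add': [12, 0, -1]
After 'dup': [12, 0, -1, -1]
After 'push -7': [12, 0, -1, -1, -7]
After 'pick 0': [12, 0, -1, -1, -7, -7]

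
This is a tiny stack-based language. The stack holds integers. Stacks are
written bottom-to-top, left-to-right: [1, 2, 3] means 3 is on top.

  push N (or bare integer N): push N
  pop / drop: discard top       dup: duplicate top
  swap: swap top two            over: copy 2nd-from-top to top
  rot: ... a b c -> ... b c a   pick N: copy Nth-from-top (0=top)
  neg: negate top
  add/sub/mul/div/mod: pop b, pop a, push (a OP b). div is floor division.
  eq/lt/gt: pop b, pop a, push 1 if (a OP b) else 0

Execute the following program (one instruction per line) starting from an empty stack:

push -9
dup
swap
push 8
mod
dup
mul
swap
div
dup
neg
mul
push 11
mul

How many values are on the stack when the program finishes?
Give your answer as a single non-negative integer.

After 'push -9': stack = [-9] (depth 1)
After 'dup': stack = [-9, -9] (depth 2)
After 'swap': stack = [-9, -9] (depth 2)
After 'push 8': stack = [-9, -9, 8] (depth 3)
After 'mod': stack = [-9, 7] (depth 2)
After 'dup': stack = [-9, 7, 7] (depth 3)
After 'mul': stack = [-9, 49] (depth 2)
After 'swap': stack = [49, -9] (depth 2)
After 'div': stack = [-6] (depth 1)
After 'dup': stack = [-6, -6] (depth 2)
After 'neg': stack = [-6, 6] (depth 2)
After 'mul': stack = [-36] (depth 1)
After 'push 11': stack = [-36, 11] (depth 2)
After 'mul': stack = [-396] (depth 1)

Answer: 1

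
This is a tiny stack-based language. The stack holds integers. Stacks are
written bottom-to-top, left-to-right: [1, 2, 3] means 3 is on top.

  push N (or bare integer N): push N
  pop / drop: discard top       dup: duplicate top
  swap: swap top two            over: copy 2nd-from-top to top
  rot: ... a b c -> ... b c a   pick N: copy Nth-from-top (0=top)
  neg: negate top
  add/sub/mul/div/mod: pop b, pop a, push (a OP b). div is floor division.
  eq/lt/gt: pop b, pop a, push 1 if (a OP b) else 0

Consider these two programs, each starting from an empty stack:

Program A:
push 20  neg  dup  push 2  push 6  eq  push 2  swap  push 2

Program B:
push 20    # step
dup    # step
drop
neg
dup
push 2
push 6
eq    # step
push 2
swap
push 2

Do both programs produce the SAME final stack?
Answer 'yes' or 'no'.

Program A trace:
  After 'push 20': [20]
  After 'neg': [-20]
  After 'dup': [-20, -20]
  After 'push 2': [-20, -20, 2]
  After 'push 6': [-20, -20, 2, 6]
  After 'eq': [-20, -20, 0]
  After 'push 2': [-20, -20, 0, 2]
  After 'swap': [-20, -20, 2, 0]
  After 'push 2': [-20, -20, 2, 0, 2]
Program A final stack: [-20, -20, 2, 0, 2]

Program B trace:
  After 'push 20': [20]
  After 'dup': [20, 20]
  After 'drop': [20]
  After 'neg': [-20]
  After 'dup': [-20, -20]
  After 'push 2': [-20, -20, 2]
  After 'push 6': [-20, -20, 2, 6]
  After 'eq': [-20, -20, 0]
  After 'push 2': [-20, -20, 0, 2]
  After 'swap': [-20, -20, 2, 0]
  After 'push 2': [-20, -20, 2, 0, 2]
Program B final stack: [-20, -20, 2, 0, 2]
Same: yes

Answer: yes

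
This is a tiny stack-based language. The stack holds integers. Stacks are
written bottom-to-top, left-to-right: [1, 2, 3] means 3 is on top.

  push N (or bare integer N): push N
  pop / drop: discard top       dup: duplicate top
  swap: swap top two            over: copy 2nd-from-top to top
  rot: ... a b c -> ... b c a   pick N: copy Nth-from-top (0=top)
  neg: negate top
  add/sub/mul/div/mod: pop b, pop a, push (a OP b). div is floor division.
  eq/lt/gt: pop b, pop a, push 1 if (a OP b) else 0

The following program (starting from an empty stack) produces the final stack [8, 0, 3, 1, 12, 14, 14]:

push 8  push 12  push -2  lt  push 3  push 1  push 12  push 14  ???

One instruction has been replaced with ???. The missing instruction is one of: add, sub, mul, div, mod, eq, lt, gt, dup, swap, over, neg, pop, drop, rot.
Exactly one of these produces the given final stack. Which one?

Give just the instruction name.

Answer: dup

Derivation:
Stack before ???: [8, 0, 3, 1, 12, 14]
Stack after ???:  [8, 0, 3, 1, 12, 14, 14]
The instruction that transforms [8, 0, 3, 1, 12, 14] -> [8, 0, 3, 1, 12, 14, 14] is: dup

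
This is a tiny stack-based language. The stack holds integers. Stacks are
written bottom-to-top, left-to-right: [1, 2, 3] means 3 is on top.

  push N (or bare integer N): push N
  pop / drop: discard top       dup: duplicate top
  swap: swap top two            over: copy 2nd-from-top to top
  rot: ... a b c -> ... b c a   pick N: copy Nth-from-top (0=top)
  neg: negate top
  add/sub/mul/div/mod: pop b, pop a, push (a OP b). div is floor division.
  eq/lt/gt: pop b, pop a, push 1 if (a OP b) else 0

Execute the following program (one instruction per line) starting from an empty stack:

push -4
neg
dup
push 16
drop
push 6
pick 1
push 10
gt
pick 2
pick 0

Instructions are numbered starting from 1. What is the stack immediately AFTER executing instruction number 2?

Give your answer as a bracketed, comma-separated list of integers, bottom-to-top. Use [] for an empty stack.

Answer: [4]

Derivation:
Step 1 ('push -4'): [-4]
Step 2 ('neg'): [4]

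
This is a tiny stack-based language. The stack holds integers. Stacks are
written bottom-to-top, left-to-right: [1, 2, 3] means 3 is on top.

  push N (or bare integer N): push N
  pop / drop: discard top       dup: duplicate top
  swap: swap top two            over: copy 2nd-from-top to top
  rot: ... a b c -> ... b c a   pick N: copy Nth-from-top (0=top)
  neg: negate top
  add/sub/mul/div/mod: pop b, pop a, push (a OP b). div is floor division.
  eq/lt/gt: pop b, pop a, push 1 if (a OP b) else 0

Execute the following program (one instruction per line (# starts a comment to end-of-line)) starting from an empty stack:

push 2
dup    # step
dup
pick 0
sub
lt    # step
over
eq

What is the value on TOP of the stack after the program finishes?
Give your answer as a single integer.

After 'push 2': [2]
After 'dup': [2, 2]
After 'dup': [2, 2, 2]
After 'pick 0': [2, 2, 2, 2]
After 'sub': [2, 2, 0]
After 'lt': [2, 0]
After 'over': [2, 0, 2]
After 'eq': [2, 0]

Answer: 0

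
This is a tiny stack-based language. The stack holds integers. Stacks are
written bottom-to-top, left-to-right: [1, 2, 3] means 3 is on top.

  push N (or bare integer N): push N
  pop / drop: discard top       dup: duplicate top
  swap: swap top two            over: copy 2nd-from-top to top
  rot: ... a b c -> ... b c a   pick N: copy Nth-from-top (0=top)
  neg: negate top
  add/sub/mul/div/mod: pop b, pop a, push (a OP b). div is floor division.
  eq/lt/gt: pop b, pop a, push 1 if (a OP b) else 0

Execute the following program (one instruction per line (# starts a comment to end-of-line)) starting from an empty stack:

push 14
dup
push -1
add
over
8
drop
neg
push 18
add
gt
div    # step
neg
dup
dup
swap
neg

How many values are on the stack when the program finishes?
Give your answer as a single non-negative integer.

Answer: 3

Derivation:
After 'push 14': stack = [14] (depth 1)
After 'dup': stack = [14, 14] (depth 2)
After 'push -1': stack = [14, 14, -1] (depth 3)
After 'add': stack = [14, 13] (depth 2)
After 'over': stack = [14, 13, 14] (depth 3)
After 'push 8': stack = [14, 13, 14, 8] (depth 4)
After 'drop': stack = [14, 13, 14] (depth 3)
After 'neg': stack = [14, 13, -14] (depth 3)
After 'push 18': stack = [14, 13, -14, 18] (depth 4)
After 'add': stack = [14, 13, 4] (depth 3)
After 'gt': stack = [14, 1] (depth 2)
After 'div': stack = [14] (depth 1)
After 'neg': stack = [-14] (depth 1)
After 'dup': stack = [-14, -14] (depth 2)
After 'dup': stack = [-14, -14, -14] (depth 3)
After 'swap': stack = [-14, -14, -14] (depth 3)
After 'neg': stack = [-14, -14, 14] (depth 3)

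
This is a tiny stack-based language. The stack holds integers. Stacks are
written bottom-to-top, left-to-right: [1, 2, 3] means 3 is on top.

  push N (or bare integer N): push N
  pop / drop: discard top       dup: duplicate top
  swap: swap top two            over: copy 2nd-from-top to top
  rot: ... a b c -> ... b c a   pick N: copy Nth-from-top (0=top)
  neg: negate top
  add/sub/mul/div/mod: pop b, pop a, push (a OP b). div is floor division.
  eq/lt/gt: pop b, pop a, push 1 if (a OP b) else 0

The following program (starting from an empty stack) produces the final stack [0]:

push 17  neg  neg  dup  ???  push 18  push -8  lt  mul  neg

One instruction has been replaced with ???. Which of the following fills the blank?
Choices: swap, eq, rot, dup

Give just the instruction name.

Answer: eq

Derivation:
Stack before ???: [17, 17]
Stack after ???:  [1]
Checking each choice:
  swap: produces [17, 0]
  eq: MATCH
  rot: stack underflow (need 3, have 2)
  dup: produces [17, 17, 0]


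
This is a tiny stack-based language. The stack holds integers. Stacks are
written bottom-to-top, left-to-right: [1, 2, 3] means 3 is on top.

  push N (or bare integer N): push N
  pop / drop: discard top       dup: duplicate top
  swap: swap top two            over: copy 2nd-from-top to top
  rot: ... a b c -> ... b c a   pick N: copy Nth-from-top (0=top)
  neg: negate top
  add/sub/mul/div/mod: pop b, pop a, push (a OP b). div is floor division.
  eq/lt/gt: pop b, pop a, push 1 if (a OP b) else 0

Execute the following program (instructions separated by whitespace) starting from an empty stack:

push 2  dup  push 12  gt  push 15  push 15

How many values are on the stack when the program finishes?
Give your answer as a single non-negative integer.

After 'push 2': stack = [2] (depth 1)
After 'dup': stack = [2, 2] (depth 2)
After 'push 12': stack = [2, 2, 12] (depth 3)
After 'gt': stack = [2, 0] (depth 2)
After 'push 15': stack = [2, 0, 15] (depth 3)
After 'push 15': stack = [2, 0, 15, 15] (depth 4)

Answer: 4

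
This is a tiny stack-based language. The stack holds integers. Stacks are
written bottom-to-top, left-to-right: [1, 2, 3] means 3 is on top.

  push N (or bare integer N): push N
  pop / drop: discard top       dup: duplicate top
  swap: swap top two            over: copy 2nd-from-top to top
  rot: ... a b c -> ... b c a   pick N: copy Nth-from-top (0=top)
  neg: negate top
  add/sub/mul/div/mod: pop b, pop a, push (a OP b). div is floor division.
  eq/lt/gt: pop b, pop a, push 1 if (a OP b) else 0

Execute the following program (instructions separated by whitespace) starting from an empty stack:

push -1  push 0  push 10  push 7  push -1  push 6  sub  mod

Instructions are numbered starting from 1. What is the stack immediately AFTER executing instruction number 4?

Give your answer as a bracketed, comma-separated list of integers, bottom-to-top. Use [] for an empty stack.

Step 1 ('push -1'): [-1]
Step 2 ('push 0'): [-1, 0]
Step 3 ('push 10'): [-1, 0, 10]
Step 4 ('push 7'): [-1, 0, 10, 7]

Answer: [-1, 0, 10, 7]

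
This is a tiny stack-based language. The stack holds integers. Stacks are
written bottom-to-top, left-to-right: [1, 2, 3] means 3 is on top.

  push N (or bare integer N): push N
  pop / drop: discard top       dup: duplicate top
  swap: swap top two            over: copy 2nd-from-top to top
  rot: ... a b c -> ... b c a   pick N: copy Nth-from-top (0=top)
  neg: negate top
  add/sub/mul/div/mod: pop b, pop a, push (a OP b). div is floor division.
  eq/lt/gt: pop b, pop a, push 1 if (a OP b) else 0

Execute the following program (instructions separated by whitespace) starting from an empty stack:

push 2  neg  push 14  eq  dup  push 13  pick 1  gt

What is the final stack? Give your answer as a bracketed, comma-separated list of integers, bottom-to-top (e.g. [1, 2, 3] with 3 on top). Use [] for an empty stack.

Answer: [0, 0, 1]

Derivation:
After 'push 2': [2]
After 'neg': [-2]
After 'push 14': [-2, 14]
After 'eq': [0]
After 'dup': [0, 0]
After 'push 13': [0, 0, 13]
After 'pick 1': [0, 0, 13, 0]
After 'gt': [0, 0, 1]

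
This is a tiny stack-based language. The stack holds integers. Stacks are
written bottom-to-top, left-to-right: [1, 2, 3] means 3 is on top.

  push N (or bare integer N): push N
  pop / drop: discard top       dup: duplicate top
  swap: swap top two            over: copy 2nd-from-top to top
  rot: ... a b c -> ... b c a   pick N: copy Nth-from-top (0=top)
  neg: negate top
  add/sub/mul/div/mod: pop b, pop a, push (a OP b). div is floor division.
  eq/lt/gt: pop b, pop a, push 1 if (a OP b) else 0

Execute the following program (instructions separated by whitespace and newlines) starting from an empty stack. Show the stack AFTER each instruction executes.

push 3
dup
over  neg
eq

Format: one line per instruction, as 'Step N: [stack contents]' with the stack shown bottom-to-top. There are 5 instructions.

Step 1: [3]
Step 2: [3, 3]
Step 3: [3, 3, 3]
Step 4: [3, 3, -3]
Step 5: [3, 0]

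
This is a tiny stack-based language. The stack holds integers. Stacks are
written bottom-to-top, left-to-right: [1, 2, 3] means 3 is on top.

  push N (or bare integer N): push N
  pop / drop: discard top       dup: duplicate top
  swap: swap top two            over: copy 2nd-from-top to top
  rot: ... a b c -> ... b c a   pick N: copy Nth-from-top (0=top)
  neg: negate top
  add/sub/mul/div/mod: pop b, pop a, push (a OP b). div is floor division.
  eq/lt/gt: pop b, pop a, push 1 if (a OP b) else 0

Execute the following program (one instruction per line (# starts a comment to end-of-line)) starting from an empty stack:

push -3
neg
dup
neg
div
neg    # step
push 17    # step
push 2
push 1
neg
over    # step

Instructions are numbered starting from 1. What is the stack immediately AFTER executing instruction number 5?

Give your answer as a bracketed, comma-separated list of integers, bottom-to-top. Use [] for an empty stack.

Step 1 ('push -3'): [-3]
Step 2 ('neg'): [3]
Step 3 ('dup'): [3, 3]
Step 4 ('neg'): [3, -3]
Step 5 ('div'): [-1]

Answer: [-1]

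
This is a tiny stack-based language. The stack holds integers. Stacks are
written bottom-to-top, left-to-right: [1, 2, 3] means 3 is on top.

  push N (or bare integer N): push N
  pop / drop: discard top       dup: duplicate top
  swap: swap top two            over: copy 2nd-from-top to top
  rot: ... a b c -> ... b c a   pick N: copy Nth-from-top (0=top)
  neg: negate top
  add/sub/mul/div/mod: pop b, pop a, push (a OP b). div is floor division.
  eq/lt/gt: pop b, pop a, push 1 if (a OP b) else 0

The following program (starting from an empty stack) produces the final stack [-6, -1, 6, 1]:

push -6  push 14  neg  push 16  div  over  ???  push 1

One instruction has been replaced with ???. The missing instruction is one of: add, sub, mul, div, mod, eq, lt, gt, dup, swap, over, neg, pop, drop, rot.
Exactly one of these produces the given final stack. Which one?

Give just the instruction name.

Answer: neg

Derivation:
Stack before ???: [-6, -1, -6]
Stack after ???:  [-6, -1, 6]
The instruction that transforms [-6, -1, -6] -> [-6, -1, 6] is: neg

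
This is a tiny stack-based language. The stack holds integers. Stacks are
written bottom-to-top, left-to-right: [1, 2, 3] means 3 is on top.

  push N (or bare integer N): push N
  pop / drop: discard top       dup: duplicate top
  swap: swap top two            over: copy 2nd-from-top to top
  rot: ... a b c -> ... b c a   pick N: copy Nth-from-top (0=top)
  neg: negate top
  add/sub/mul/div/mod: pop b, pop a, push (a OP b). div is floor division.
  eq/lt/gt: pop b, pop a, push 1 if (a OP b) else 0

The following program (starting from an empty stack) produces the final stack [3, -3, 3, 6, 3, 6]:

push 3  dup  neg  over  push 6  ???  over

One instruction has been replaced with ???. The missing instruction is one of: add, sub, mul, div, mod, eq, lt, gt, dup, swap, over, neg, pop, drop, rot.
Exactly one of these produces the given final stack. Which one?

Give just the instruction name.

Stack before ???: [3, -3, 3, 6]
Stack after ???:  [3, -3, 3, 6, 3]
The instruction that transforms [3, -3, 3, 6] -> [3, -3, 3, 6, 3] is: over

Answer: over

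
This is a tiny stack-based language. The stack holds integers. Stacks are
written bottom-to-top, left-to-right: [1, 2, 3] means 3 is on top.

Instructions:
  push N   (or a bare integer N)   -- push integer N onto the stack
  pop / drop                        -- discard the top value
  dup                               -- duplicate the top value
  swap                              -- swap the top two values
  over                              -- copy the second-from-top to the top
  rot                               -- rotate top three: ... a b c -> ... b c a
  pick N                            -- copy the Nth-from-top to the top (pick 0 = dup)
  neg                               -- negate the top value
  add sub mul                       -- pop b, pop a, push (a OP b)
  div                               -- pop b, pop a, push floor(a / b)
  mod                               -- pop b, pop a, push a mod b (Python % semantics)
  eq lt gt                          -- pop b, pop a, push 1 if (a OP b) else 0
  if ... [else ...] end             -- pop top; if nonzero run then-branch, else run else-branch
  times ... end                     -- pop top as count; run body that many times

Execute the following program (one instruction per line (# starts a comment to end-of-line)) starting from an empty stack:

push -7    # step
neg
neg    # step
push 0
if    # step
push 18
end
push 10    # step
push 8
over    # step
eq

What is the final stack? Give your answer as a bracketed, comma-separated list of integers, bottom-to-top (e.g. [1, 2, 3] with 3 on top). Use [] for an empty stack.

After 'push -7': [-7]
After 'neg': [7]
After 'neg': [-7]
After 'push 0': [-7, 0]
After 'if': [-7]
After 'push 10': [-7, 10]
After 'push 8': [-7, 10, 8]
After 'over': [-7, 10, 8, 10]
After 'eq': [-7, 10, 0]

Answer: [-7, 10, 0]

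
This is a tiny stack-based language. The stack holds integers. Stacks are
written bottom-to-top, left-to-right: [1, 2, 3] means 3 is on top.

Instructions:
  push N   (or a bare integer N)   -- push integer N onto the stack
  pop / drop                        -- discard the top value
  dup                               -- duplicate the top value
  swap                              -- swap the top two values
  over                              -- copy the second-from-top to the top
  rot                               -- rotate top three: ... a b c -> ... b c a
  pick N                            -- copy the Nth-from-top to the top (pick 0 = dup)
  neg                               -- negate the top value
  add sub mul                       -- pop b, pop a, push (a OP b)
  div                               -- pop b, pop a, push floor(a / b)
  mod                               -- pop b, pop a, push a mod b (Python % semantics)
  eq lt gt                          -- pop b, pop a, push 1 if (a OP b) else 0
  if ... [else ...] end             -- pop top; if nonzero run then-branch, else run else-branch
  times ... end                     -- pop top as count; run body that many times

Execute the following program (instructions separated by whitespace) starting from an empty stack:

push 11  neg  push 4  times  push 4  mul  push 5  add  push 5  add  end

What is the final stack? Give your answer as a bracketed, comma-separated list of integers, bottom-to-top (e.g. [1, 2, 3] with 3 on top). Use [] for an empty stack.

Answer: [-1966]

Derivation:
After 'push 11': [11]
After 'neg': [-11]
After 'push 4': [-11, 4]
After 'times': [-11]
After 'push 4': [-11, 4]
After 'mul': [-44]
After 'push 5': [-44, 5]
After 'add': [-39]
After 'push 5': [-39, 5]
After 'add': [-34]
After 'push 4': [-34, 4]
After 'mul': [-136]
  ...
After 'push 4': [-126, 4]
After 'mul': [-504]
After 'push 5': [-504, 5]
After 'add': [-499]
After 'push 5': [-499, 5]
After 'add': [-494]
After 'push 4': [-494, 4]
After 'mul': [-1976]
After 'push 5': [-1976, 5]
After 'add': [-1971]
After 'push 5': [-1971, 5]
After 'add': [-1966]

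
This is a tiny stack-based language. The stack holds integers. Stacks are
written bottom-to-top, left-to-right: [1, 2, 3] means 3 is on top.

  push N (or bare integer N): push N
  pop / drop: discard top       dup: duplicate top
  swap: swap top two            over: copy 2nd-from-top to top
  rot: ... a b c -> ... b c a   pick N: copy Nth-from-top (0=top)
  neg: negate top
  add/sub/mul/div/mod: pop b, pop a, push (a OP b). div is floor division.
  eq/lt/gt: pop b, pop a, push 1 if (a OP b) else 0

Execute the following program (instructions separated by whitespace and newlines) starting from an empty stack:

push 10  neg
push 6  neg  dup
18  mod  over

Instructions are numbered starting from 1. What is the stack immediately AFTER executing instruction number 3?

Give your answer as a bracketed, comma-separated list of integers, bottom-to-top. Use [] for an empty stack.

Answer: [-10, 6]

Derivation:
Step 1 ('push 10'): [10]
Step 2 ('neg'): [-10]
Step 3 ('push 6'): [-10, 6]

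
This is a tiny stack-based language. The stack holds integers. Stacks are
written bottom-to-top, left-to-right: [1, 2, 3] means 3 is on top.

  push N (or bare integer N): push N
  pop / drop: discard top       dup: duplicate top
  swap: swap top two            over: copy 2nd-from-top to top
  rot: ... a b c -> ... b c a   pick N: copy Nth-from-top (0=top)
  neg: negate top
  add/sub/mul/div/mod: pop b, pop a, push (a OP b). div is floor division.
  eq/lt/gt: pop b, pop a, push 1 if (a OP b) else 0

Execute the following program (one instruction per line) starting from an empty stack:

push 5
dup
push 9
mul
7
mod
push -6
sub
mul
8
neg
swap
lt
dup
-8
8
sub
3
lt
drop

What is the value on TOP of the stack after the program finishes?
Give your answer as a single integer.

Answer: 1

Derivation:
After 'push 5': [5]
After 'dup': [5, 5]
After 'push 9': [5, 5, 9]
After 'mul': [5, 45]
After 'push 7': [5, 45, 7]
After 'mod': [5, 3]
After 'push -6': [5, 3, -6]
After 'sub': [5, 9]
After 'mul': [45]
After 'push 8': [45, 8]
After 'neg': [45, -8]
After 'swap': [-8, 45]
After 'lt': [1]
After 'dup': [1, 1]
After 'push -8': [1, 1, -8]
After 'push 8': [1, 1, -8, 8]
After 'sub': [1, 1, -16]
After 'push 3': [1, 1, -16, 3]
After 'lt': [1, 1, 1]
After 'drop': [1, 1]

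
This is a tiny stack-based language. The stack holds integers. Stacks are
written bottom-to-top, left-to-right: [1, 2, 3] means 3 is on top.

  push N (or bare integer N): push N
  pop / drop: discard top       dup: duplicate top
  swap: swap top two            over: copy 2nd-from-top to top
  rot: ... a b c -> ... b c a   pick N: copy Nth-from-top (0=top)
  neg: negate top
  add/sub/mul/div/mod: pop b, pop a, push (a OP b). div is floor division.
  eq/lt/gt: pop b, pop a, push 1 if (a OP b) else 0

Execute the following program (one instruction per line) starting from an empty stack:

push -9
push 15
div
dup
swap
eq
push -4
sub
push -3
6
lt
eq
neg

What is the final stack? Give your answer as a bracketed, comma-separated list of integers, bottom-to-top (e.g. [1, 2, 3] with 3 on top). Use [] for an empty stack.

Answer: [0]

Derivation:
After 'push -9': [-9]
After 'push 15': [-9, 15]
After 'div': [-1]
After 'dup': [-1, -1]
After 'swap': [-1, -1]
After 'eq': [1]
After 'push -4': [1, -4]
After 'sub': [5]
After 'push -3': [5, -3]
After 'push 6': [5, -3, 6]
After 'lt': [5, 1]
After 'eq': [0]
After 'neg': [0]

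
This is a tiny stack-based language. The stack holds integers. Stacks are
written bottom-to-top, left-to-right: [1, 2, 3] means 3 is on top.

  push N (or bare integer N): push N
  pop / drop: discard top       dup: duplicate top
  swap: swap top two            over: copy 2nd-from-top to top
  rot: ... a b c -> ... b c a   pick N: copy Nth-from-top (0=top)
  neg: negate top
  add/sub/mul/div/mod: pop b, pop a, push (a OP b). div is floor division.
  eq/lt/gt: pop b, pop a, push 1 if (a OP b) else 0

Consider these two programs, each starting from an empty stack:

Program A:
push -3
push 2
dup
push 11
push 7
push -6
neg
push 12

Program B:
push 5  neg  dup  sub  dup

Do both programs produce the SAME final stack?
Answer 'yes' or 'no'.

Program A trace:
  After 'push -3': [-3]
  After 'push 2': [-3, 2]
  After 'dup': [-3, 2, 2]
  After 'push 11': [-3, 2, 2, 11]
  After 'push 7': [-3, 2, 2, 11, 7]
  After 'push -6': [-3, 2, 2, 11, 7, -6]
  After 'neg': [-3, 2, 2, 11, 7, 6]
  After 'push 12': [-3, 2, 2, 11, 7, 6, 12]
Program A final stack: [-3, 2, 2, 11, 7, 6, 12]

Program B trace:
  After 'push 5': [5]
  After 'neg': [-5]
  After 'dup': [-5, -5]
  After 'sub': [0]
  After 'dup': [0, 0]
Program B final stack: [0, 0]
Same: no

Answer: no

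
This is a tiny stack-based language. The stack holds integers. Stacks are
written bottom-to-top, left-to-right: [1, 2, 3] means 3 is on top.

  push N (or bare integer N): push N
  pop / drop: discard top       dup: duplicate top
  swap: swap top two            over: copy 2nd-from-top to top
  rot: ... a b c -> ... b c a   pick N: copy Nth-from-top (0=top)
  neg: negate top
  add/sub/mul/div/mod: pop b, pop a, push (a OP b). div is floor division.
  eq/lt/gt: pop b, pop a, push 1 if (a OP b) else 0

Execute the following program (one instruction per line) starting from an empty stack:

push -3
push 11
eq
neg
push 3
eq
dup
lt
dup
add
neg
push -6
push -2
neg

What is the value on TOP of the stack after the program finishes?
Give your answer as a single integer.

Answer: 2

Derivation:
After 'push -3': [-3]
After 'push 11': [-3, 11]
After 'eq': [0]
After 'neg': [0]
After 'push 3': [0, 3]
After 'eq': [0]
After 'dup': [0, 0]
After 'lt': [0]
After 'dup': [0, 0]
After 'add': [0]
After 'neg': [0]
After 'push -6': [0, -6]
After 'push -2': [0, -6, -2]
After 'neg': [0, -6, 2]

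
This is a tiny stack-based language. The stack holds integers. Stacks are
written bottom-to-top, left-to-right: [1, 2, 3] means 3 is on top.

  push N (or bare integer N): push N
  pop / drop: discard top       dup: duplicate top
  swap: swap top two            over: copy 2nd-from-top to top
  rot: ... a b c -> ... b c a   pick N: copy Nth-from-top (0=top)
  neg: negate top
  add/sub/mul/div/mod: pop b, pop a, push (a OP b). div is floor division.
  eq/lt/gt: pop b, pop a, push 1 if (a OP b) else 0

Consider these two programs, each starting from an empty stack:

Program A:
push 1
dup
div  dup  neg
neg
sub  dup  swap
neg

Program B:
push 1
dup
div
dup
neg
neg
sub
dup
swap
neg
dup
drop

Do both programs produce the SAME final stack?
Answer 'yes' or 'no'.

Answer: yes

Derivation:
Program A trace:
  After 'push 1': [1]
  After 'dup': [1, 1]
  After 'div': [1]
  After 'dup': [1, 1]
  After 'neg': [1, -1]
  After 'neg': [1, 1]
  After 'sub': [0]
  After 'dup': [0, 0]
  After 'swap': [0, 0]
  After 'neg': [0, 0]
Program A final stack: [0, 0]

Program B trace:
  After 'push 1': [1]
  After 'dup': [1, 1]
  After 'div': [1]
  After 'dup': [1, 1]
  After 'neg': [1, -1]
  After 'neg': [1, 1]
  After 'sub': [0]
  After 'dup': [0, 0]
  After 'swap': [0, 0]
  After 'neg': [0, 0]
  After 'dup': [0, 0, 0]
  After 'drop': [0, 0]
Program B final stack: [0, 0]
Same: yes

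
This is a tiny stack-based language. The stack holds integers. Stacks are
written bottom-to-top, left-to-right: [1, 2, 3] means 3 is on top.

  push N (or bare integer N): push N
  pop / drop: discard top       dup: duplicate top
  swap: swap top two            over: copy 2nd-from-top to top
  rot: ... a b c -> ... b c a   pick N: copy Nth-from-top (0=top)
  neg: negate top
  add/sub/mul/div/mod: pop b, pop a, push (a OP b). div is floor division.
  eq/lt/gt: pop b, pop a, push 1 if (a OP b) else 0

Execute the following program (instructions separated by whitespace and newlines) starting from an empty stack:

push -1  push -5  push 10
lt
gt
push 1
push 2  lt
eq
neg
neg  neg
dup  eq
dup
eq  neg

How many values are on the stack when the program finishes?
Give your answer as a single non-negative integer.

Answer: 1

Derivation:
After 'push -1': stack = [-1] (depth 1)
After 'push -5': stack = [-1, -5] (depth 2)
After 'push 10': stack = [-1, -5, 10] (depth 3)
After 'lt': stack = [-1, 1] (depth 2)
After 'gt': stack = [0] (depth 1)
After 'push 1': stack = [0, 1] (depth 2)
After 'push 2': stack = [0, 1, 2] (depth 3)
After 'lt': stack = [0, 1] (depth 2)
After 'eq': stack = [0] (depth 1)
After 'neg': stack = [0] (depth 1)
After 'neg': stack = [0] (depth 1)
After 'neg': stack = [0] (depth 1)
After 'dup': stack = [0, 0] (depth 2)
After 'eq': stack = [1] (depth 1)
After 'dup': stack = [1, 1] (depth 2)
After 'eq': stack = [1] (depth 1)
After 'neg': stack = [-1] (depth 1)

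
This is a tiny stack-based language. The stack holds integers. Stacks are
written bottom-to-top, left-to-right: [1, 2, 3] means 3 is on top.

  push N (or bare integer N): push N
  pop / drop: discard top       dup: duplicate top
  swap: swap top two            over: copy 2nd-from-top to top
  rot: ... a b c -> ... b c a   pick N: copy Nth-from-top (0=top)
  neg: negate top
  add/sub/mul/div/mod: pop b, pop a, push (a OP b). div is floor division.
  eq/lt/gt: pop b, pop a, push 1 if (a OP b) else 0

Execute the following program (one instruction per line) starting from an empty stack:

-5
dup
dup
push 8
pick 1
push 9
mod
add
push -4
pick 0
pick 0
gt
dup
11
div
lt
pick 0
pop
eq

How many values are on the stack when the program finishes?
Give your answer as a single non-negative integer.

After 'push -5': stack = [-5] (depth 1)
After 'dup': stack = [-5, -5] (depth 2)
After 'dup': stack = [-5, -5, -5] (depth 3)
After 'push 8': stack = [-5, -5, -5, 8] (depth 4)
After 'pick 1': stack = [-5, -5, -5, 8, -5] (depth 5)
After 'push 9': stack = [-5, -5, -5, 8, -5, 9] (depth 6)
After 'mod': stack = [-5, -5, -5, 8, 4] (depth 5)
After 'add': stack = [-5, -5, -5, 12] (depth 4)
After 'push -4': stack = [-5, -5, -5, 12, -4] (depth 5)
After 'pick 0': stack = [-5, -5, -5, 12, -4, -4] (depth 6)
After 'pick 0': stack = [-5, -5, -5, 12, -4, -4, -4] (depth 7)
After 'gt': stack = [-5, -5, -5, 12, -4, 0] (depth 6)
After 'dup': stack = [-5, -5, -5, 12, -4, 0, 0] (depth 7)
After 'push 11': stack = [-5, -5, -5, 12, -4, 0, 0, 11] (depth 8)
After 'div': stack = [-5, -5, -5, 12, -4, 0, 0] (depth 7)
After 'lt': stack = [-5, -5, -5, 12, -4, 0] (depth 6)
After 'pick 0': stack = [-5, -5, -5, 12, -4, 0, 0] (depth 7)
After 'pop': stack = [-5, -5, -5, 12, -4, 0] (depth 6)
After 'eq': stack = [-5, -5, -5, 12, 0] (depth 5)

Answer: 5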